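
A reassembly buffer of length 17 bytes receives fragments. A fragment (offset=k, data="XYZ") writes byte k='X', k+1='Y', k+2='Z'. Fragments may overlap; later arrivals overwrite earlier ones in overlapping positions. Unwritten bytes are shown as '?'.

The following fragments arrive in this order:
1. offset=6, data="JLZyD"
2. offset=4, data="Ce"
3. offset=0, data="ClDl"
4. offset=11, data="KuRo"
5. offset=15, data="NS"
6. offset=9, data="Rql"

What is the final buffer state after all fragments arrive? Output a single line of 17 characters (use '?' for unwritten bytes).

Fragment 1: offset=6 data="JLZyD" -> buffer=??????JLZyD??????
Fragment 2: offset=4 data="Ce" -> buffer=????CeJLZyD??????
Fragment 3: offset=0 data="ClDl" -> buffer=ClDlCeJLZyD??????
Fragment 4: offset=11 data="KuRo" -> buffer=ClDlCeJLZyDKuRo??
Fragment 5: offset=15 data="NS" -> buffer=ClDlCeJLZyDKuRoNS
Fragment 6: offset=9 data="Rql" -> buffer=ClDlCeJLZRqluRoNS

Answer: ClDlCeJLZRqluRoNS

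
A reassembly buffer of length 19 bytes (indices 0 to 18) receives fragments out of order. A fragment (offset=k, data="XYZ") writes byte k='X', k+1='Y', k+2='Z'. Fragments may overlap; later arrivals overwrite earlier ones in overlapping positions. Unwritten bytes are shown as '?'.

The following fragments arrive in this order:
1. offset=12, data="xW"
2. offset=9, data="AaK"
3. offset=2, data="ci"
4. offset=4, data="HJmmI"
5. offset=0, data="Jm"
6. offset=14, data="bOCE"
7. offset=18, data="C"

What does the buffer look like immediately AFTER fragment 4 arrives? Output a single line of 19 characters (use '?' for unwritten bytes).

Fragment 1: offset=12 data="xW" -> buffer=????????????xW?????
Fragment 2: offset=9 data="AaK" -> buffer=?????????AaKxW?????
Fragment 3: offset=2 data="ci" -> buffer=??ci?????AaKxW?????
Fragment 4: offset=4 data="HJmmI" -> buffer=??ciHJmmIAaKxW?????

Answer: ??ciHJmmIAaKxW?????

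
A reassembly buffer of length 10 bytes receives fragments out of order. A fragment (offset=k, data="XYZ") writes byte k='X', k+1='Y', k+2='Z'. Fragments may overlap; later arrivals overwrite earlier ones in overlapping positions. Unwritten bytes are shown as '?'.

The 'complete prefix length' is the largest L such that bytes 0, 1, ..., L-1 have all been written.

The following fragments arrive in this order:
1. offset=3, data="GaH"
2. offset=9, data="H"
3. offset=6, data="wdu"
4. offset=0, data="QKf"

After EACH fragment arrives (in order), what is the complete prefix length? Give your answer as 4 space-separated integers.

Fragment 1: offset=3 data="GaH" -> buffer=???GaH???? -> prefix_len=0
Fragment 2: offset=9 data="H" -> buffer=???GaH???H -> prefix_len=0
Fragment 3: offset=6 data="wdu" -> buffer=???GaHwduH -> prefix_len=0
Fragment 4: offset=0 data="QKf" -> buffer=QKfGaHwduH -> prefix_len=10

Answer: 0 0 0 10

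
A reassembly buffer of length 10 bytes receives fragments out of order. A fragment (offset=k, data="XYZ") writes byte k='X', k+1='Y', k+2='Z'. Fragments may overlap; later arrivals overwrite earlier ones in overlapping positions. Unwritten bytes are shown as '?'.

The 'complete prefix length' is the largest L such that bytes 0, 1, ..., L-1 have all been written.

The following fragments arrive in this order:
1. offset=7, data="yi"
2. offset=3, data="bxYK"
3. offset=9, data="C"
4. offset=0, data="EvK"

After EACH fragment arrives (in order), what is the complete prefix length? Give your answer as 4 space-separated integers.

Fragment 1: offset=7 data="yi" -> buffer=???????yi? -> prefix_len=0
Fragment 2: offset=3 data="bxYK" -> buffer=???bxYKyi? -> prefix_len=0
Fragment 3: offset=9 data="C" -> buffer=???bxYKyiC -> prefix_len=0
Fragment 4: offset=0 data="EvK" -> buffer=EvKbxYKyiC -> prefix_len=10

Answer: 0 0 0 10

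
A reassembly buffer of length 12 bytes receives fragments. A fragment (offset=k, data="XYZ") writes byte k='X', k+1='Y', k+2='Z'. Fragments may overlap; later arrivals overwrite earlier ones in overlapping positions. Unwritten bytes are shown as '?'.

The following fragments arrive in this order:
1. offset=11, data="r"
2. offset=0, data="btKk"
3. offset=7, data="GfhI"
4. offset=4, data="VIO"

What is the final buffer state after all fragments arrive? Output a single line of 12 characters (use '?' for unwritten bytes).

Fragment 1: offset=11 data="r" -> buffer=???????????r
Fragment 2: offset=0 data="btKk" -> buffer=btKk???????r
Fragment 3: offset=7 data="GfhI" -> buffer=btKk???GfhIr
Fragment 4: offset=4 data="VIO" -> buffer=btKkVIOGfhIr

Answer: btKkVIOGfhIr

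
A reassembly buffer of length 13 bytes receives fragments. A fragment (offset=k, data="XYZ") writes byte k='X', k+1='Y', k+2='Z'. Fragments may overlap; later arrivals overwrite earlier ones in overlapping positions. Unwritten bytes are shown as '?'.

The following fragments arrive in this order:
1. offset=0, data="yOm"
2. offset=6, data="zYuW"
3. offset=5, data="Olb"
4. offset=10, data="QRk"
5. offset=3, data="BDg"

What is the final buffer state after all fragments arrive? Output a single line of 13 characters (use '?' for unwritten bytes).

Fragment 1: offset=0 data="yOm" -> buffer=yOm??????????
Fragment 2: offset=6 data="zYuW" -> buffer=yOm???zYuW???
Fragment 3: offset=5 data="Olb" -> buffer=yOm??OlbuW???
Fragment 4: offset=10 data="QRk" -> buffer=yOm??OlbuWQRk
Fragment 5: offset=3 data="BDg" -> buffer=yOmBDglbuWQRk

Answer: yOmBDglbuWQRk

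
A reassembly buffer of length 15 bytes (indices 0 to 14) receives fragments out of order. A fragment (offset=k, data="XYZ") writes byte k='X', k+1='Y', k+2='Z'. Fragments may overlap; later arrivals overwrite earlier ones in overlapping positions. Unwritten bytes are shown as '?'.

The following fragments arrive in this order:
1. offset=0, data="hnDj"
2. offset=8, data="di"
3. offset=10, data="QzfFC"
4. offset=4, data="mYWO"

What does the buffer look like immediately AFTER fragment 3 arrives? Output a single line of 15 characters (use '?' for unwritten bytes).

Answer: hnDj????diQzfFC

Derivation:
Fragment 1: offset=0 data="hnDj" -> buffer=hnDj???????????
Fragment 2: offset=8 data="di" -> buffer=hnDj????di?????
Fragment 3: offset=10 data="QzfFC" -> buffer=hnDj????diQzfFC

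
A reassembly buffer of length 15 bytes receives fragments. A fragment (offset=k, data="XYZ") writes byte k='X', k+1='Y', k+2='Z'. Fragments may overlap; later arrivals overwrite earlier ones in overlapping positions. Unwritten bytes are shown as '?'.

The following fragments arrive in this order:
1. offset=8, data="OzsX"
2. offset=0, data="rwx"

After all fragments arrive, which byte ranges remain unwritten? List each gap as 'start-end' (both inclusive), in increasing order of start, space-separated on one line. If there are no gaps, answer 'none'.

Answer: 3-7 12-14

Derivation:
Fragment 1: offset=8 len=4
Fragment 2: offset=0 len=3
Gaps: 3-7 12-14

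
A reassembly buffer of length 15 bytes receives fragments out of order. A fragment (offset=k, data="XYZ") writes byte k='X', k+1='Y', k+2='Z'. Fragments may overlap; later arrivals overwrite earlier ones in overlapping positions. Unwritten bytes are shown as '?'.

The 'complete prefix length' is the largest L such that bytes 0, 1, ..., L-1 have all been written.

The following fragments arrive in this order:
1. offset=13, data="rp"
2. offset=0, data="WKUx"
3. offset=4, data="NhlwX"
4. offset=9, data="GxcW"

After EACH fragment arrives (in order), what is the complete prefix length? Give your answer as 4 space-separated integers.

Fragment 1: offset=13 data="rp" -> buffer=?????????????rp -> prefix_len=0
Fragment 2: offset=0 data="WKUx" -> buffer=WKUx?????????rp -> prefix_len=4
Fragment 3: offset=4 data="NhlwX" -> buffer=WKUxNhlwX????rp -> prefix_len=9
Fragment 4: offset=9 data="GxcW" -> buffer=WKUxNhlwXGxcWrp -> prefix_len=15

Answer: 0 4 9 15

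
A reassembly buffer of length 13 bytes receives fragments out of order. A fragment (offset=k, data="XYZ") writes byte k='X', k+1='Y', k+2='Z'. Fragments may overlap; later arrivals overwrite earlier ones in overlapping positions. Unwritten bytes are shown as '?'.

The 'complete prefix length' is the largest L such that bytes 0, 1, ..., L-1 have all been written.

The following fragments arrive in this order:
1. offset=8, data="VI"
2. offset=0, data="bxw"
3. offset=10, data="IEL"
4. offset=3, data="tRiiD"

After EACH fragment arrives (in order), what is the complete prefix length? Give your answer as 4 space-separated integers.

Answer: 0 3 3 13

Derivation:
Fragment 1: offset=8 data="VI" -> buffer=????????VI??? -> prefix_len=0
Fragment 2: offset=0 data="bxw" -> buffer=bxw?????VI??? -> prefix_len=3
Fragment 3: offset=10 data="IEL" -> buffer=bxw?????VIIEL -> prefix_len=3
Fragment 4: offset=3 data="tRiiD" -> buffer=bxwtRiiDVIIEL -> prefix_len=13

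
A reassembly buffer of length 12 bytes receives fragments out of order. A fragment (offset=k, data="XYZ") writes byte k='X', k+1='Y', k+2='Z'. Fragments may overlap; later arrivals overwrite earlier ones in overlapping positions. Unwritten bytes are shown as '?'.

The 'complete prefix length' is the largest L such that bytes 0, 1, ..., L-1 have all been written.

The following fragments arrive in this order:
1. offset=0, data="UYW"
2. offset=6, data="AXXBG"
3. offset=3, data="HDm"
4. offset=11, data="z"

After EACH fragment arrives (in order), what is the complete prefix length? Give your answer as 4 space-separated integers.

Fragment 1: offset=0 data="UYW" -> buffer=UYW????????? -> prefix_len=3
Fragment 2: offset=6 data="AXXBG" -> buffer=UYW???AXXBG? -> prefix_len=3
Fragment 3: offset=3 data="HDm" -> buffer=UYWHDmAXXBG? -> prefix_len=11
Fragment 4: offset=11 data="z" -> buffer=UYWHDmAXXBGz -> prefix_len=12

Answer: 3 3 11 12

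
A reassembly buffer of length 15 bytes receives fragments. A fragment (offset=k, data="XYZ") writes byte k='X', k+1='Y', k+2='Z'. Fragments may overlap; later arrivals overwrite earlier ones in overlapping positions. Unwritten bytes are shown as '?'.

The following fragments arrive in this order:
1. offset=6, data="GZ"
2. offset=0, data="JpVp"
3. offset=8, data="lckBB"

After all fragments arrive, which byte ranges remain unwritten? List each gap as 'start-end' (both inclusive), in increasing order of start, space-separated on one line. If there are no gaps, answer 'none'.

Answer: 4-5 13-14

Derivation:
Fragment 1: offset=6 len=2
Fragment 2: offset=0 len=4
Fragment 3: offset=8 len=5
Gaps: 4-5 13-14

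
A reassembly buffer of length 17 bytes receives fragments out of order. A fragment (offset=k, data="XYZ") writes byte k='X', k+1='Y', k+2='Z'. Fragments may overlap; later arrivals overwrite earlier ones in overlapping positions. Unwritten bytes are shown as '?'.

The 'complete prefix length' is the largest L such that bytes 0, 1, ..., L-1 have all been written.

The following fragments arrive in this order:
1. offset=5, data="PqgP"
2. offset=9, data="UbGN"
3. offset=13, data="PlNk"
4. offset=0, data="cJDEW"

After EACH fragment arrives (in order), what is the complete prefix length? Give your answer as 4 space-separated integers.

Answer: 0 0 0 17

Derivation:
Fragment 1: offset=5 data="PqgP" -> buffer=?????PqgP???????? -> prefix_len=0
Fragment 2: offset=9 data="UbGN" -> buffer=?????PqgPUbGN???? -> prefix_len=0
Fragment 3: offset=13 data="PlNk" -> buffer=?????PqgPUbGNPlNk -> prefix_len=0
Fragment 4: offset=0 data="cJDEW" -> buffer=cJDEWPqgPUbGNPlNk -> prefix_len=17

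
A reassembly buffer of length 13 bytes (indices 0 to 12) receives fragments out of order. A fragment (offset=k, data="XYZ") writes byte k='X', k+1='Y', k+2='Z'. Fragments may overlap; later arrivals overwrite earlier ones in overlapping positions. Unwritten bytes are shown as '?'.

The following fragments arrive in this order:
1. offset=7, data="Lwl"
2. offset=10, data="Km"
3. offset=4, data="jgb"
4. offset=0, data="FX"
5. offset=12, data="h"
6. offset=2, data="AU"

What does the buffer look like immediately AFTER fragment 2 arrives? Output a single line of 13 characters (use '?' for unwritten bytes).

Fragment 1: offset=7 data="Lwl" -> buffer=???????Lwl???
Fragment 2: offset=10 data="Km" -> buffer=???????LwlKm?

Answer: ???????LwlKm?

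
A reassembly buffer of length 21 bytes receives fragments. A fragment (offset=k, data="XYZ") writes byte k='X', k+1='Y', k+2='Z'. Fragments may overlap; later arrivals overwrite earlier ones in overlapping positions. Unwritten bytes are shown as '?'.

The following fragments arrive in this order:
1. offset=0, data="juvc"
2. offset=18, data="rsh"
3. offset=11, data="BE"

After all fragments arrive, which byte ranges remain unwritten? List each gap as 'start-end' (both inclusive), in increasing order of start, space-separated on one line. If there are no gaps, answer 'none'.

Answer: 4-10 13-17

Derivation:
Fragment 1: offset=0 len=4
Fragment 2: offset=18 len=3
Fragment 3: offset=11 len=2
Gaps: 4-10 13-17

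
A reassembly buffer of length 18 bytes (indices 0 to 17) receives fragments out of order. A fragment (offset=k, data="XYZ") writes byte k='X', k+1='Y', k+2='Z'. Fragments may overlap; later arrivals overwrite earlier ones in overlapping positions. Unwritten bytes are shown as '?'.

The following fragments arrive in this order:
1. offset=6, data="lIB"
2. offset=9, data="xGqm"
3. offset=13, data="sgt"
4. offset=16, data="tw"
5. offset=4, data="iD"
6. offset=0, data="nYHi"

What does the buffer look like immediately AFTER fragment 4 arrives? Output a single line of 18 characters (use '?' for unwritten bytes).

Fragment 1: offset=6 data="lIB" -> buffer=??????lIB?????????
Fragment 2: offset=9 data="xGqm" -> buffer=??????lIBxGqm?????
Fragment 3: offset=13 data="sgt" -> buffer=??????lIBxGqmsgt??
Fragment 4: offset=16 data="tw" -> buffer=??????lIBxGqmsgttw

Answer: ??????lIBxGqmsgttw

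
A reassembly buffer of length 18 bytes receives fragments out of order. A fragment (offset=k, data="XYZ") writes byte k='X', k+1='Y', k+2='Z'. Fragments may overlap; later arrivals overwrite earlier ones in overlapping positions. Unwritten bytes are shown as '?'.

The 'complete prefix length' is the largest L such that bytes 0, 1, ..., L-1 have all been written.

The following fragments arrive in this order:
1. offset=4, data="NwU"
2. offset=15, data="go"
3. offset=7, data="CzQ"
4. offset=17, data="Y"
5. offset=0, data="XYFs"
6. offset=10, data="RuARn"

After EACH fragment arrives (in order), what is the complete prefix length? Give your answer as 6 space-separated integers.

Answer: 0 0 0 0 10 18

Derivation:
Fragment 1: offset=4 data="NwU" -> buffer=????NwU??????????? -> prefix_len=0
Fragment 2: offset=15 data="go" -> buffer=????NwU????????go? -> prefix_len=0
Fragment 3: offset=7 data="CzQ" -> buffer=????NwUCzQ?????go? -> prefix_len=0
Fragment 4: offset=17 data="Y" -> buffer=????NwUCzQ?????goY -> prefix_len=0
Fragment 5: offset=0 data="XYFs" -> buffer=XYFsNwUCzQ?????goY -> prefix_len=10
Fragment 6: offset=10 data="RuARn" -> buffer=XYFsNwUCzQRuARngoY -> prefix_len=18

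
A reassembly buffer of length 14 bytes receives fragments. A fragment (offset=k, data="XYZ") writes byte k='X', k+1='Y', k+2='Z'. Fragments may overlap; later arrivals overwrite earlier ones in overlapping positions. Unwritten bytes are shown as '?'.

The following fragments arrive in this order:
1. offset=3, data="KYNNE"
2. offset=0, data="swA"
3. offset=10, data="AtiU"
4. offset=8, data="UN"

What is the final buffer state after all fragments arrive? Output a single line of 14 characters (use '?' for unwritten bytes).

Answer: swAKYNNEUNAtiU

Derivation:
Fragment 1: offset=3 data="KYNNE" -> buffer=???KYNNE??????
Fragment 2: offset=0 data="swA" -> buffer=swAKYNNE??????
Fragment 3: offset=10 data="AtiU" -> buffer=swAKYNNE??AtiU
Fragment 4: offset=8 data="UN" -> buffer=swAKYNNEUNAtiU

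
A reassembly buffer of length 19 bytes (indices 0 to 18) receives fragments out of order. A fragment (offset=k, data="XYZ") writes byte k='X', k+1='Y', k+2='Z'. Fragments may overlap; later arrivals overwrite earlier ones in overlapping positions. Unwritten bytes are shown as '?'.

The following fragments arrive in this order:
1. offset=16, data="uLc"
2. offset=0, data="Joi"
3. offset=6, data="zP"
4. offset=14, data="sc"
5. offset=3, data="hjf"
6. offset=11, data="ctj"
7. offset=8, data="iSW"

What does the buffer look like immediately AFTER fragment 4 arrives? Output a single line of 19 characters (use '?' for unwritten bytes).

Fragment 1: offset=16 data="uLc" -> buffer=????????????????uLc
Fragment 2: offset=0 data="Joi" -> buffer=Joi?????????????uLc
Fragment 3: offset=6 data="zP" -> buffer=Joi???zP????????uLc
Fragment 4: offset=14 data="sc" -> buffer=Joi???zP??????scuLc

Answer: Joi???zP??????scuLc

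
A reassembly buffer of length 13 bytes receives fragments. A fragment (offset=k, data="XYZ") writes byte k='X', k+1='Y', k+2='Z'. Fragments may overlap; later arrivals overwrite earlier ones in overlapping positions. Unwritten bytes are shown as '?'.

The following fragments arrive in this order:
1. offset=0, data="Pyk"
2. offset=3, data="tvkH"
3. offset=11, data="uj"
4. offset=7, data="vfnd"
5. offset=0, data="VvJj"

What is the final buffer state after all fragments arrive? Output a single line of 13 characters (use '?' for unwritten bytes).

Answer: VvJjvkHvfnduj

Derivation:
Fragment 1: offset=0 data="Pyk" -> buffer=Pyk??????????
Fragment 2: offset=3 data="tvkH" -> buffer=PyktvkH??????
Fragment 3: offset=11 data="uj" -> buffer=PyktvkH????uj
Fragment 4: offset=7 data="vfnd" -> buffer=PyktvkHvfnduj
Fragment 5: offset=0 data="VvJj" -> buffer=VvJjvkHvfnduj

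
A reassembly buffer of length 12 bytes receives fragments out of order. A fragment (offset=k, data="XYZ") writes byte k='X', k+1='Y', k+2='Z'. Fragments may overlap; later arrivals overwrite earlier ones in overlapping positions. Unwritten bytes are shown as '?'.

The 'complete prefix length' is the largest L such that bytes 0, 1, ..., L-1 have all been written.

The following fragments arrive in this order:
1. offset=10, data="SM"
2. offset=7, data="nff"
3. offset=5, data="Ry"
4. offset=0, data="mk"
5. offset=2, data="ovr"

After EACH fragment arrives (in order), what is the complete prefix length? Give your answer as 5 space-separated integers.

Fragment 1: offset=10 data="SM" -> buffer=??????????SM -> prefix_len=0
Fragment 2: offset=7 data="nff" -> buffer=???????nffSM -> prefix_len=0
Fragment 3: offset=5 data="Ry" -> buffer=?????RynffSM -> prefix_len=0
Fragment 4: offset=0 data="mk" -> buffer=mk???RynffSM -> prefix_len=2
Fragment 5: offset=2 data="ovr" -> buffer=mkovrRynffSM -> prefix_len=12

Answer: 0 0 0 2 12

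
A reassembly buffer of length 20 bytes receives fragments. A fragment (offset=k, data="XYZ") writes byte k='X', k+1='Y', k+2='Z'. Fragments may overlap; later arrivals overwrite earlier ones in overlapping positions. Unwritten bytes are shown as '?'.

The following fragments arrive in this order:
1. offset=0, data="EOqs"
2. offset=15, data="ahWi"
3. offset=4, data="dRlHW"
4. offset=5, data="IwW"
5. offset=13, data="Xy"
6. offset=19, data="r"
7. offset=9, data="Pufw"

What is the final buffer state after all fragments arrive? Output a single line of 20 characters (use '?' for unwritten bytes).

Fragment 1: offset=0 data="EOqs" -> buffer=EOqs????????????????
Fragment 2: offset=15 data="ahWi" -> buffer=EOqs???????????ahWi?
Fragment 3: offset=4 data="dRlHW" -> buffer=EOqsdRlHW??????ahWi?
Fragment 4: offset=5 data="IwW" -> buffer=EOqsdIwWW??????ahWi?
Fragment 5: offset=13 data="Xy" -> buffer=EOqsdIwWW????XyahWi?
Fragment 6: offset=19 data="r" -> buffer=EOqsdIwWW????XyahWir
Fragment 7: offset=9 data="Pufw" -> buffer=EOqsdIwWWPufwXyahWir

Answer: EOqsdIwWWPufwXyahWir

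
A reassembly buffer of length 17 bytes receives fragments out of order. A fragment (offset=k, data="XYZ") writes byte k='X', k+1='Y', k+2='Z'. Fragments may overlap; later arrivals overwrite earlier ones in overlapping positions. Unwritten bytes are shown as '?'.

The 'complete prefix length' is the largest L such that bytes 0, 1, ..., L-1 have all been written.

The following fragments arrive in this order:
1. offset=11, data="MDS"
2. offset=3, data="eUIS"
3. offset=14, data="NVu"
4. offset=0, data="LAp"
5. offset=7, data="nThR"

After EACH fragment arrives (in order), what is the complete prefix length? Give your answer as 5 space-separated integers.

Fragment 1: offset=11 data="MDS" -> buffer=???????????MDS??? -> prefix_len=0
Fragment 2: offset=3 data="eUIS" -> buffer=???eUIS????MDS??? -> prefix_len=0
Fragment 3: offset=14 data="NVu" -> buffer=???eUIS????MDSNVu -> prefix_len=0
Fragment 4: offset=0 data="LAp" -> buffer=LApeUIS????MDSNVu -> prefix_len=7
Fragment 5: offset=7 data="nThR" -> buffer=LApeUISnThRMDSNVu -> prefix_len=17

Answer: 0 0 0 7 17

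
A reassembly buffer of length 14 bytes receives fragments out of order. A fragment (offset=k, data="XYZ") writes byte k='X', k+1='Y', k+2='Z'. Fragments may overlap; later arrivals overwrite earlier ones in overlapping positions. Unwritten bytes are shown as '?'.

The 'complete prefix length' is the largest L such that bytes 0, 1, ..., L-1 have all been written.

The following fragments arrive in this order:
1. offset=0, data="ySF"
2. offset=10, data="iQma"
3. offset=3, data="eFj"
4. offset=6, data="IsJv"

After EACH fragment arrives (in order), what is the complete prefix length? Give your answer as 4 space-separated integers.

Fragment 1: offset=0 data="ySF" -> buffer=ySF??????????? -> prefix_len=3
Fragment 2: offset=10 data="iQma" -> buffer=ySF???????iQma -> prefix_len=3
Fragment 3: offset=3 data="eFj" -> buffer=ySFeFj????iQma -> prefix_len=6
Fragment 4: offset=6 data="IsJv" -> buffer=ySFeFjIsJviQma -> prefix_len=14

Answer: 3 3 6 14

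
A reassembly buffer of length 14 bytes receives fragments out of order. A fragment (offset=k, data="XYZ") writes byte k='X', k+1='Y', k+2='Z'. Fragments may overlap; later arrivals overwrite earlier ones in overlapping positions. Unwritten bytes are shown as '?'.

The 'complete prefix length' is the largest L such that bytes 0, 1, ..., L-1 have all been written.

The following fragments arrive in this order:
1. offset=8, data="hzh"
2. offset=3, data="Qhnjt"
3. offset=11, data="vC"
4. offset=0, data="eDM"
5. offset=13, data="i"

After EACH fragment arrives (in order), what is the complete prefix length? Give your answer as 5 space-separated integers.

Fragment 1: offset=8 data="hzh" -> buffer=????????hzh??? -> prefix_len=0
Fragment 2: offset=3 data="Qhnjt" -> buffer=???Qhnjthzh??? -> prefix_len=0
Fragment 3: offset=11 data="vC" -> buffer=???QhnjthzhvC? -> prefix_len=0
Fragment 4: offset=0 data="eDM" -> buffer=eDMQhnjthzhvC? -> prefix_len=13
Fragment 5: offset=13 data="i" -> buffer=eDMQhnjthzhvCi -> prefix_len=14

Answer: 0 0 0 13 14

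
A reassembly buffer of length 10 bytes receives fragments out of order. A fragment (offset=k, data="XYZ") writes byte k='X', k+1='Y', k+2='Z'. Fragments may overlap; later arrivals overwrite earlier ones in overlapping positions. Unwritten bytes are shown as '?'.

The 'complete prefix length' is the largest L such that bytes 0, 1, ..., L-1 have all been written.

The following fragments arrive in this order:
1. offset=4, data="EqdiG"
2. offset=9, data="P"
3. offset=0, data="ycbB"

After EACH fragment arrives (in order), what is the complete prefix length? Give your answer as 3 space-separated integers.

Fragment 1: offset=4 data="EqdiG" -> buffer=????EqdiG? -> prefix_len=0
Fragment 2: offset=9 data="P" -> buffer=????EqdiGP -> prefix_len=0
Fragment 3: offset=0 data="ycbB" -> buffer=ycbBEqdiGP -> prefix_len=10

Answer: 0 0 10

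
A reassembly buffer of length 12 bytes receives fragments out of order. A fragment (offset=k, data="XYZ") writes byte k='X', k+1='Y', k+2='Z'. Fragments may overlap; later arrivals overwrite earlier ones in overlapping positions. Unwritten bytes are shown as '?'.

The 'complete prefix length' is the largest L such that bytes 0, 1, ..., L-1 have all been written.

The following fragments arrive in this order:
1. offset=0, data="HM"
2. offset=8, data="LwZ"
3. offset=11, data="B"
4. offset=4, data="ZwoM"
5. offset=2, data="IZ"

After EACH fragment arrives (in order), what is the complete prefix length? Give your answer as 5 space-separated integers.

Answer: 2 2 2 2 12

Derivation:
Fragment 1: offset=0 data="HM" -> buffer=HM?????????? -> prefix_len=2
Fragment 2: offset=8 data="LwZ" -> buffer=HM??????LwZ? -> prefix_len=2
Fragment 3: offset=11 data="B" -> buffer=HM??????LwZB -> prefix_len=2
Fragment 4: offset=4 data="ZwoM" -> buffer=HM??ZwoMLwZB -> prefix_len=2
Fragment 5: offset=2 data="IZ" -> buffer=HMIZZwoMLwZB -> prefix_len=12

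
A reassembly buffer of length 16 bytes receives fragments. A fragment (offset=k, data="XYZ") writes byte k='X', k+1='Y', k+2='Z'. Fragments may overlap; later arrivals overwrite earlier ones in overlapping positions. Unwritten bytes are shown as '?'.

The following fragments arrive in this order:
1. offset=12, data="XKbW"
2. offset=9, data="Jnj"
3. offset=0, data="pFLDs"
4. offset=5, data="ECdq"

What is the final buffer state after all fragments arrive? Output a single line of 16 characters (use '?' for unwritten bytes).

Answer: pFLDsECdqJnjXKbW

Derivation:
Fragment 1: offset=12 data="XKbW" -> buffer=????????????XKbW
Fragment 2: offset=9 data="Jnj" -> buffer=?????????JnjXKbW
Fragment 3: offset=0 data="pFLDs" -> buffer=pFLDs????JnjXKbW
Fragment 4: offset=5 data="ECdq" -> buffer=pFLDsECdqJnjXKbW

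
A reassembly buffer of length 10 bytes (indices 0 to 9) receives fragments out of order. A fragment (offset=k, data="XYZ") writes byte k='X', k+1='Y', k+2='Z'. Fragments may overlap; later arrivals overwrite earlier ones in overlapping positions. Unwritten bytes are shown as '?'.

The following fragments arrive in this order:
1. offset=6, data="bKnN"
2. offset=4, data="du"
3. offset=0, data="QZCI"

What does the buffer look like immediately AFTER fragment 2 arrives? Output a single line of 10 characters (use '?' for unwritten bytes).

Answer: ????dubKnN

Derivation:
Fragment 1: offset=6 data="bKnN" -> buffer=??????bKnN
Fragment 2: offset=4 data="du" -> buffer=????dubKnN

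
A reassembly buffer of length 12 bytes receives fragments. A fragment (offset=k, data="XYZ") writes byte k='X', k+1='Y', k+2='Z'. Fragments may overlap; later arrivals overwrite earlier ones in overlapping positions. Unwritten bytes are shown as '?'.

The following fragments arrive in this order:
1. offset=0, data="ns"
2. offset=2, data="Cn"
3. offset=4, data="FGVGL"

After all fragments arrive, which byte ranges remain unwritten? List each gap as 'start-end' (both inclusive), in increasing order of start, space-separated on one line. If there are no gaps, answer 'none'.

Fragment 1: offset=0 len=2
Fragment 2: offset=2 len=2
Fragment 3: offset=4 len=5
Gaps: 9-11

Answer: 9-11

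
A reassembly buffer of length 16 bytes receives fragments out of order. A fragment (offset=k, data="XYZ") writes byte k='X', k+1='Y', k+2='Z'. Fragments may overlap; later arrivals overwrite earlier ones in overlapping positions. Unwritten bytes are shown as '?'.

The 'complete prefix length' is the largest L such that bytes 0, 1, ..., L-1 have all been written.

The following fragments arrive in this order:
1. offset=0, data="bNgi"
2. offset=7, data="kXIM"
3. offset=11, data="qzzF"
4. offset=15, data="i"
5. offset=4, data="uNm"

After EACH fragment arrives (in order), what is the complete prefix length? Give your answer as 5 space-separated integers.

Fragment 1: offset=0 data="bNgi" -> buffer=bNgi???????????? -> prefix_len=4
Fragment 2: offset=7 data="kXIM" -> buffer=bNgi???kXIM????? -> prefix_len=4
Fragment 3: offset=11 data="qzzF" -> buffer=bNgi???kXIMqzzF? -> prefix_len=4
Fragment 4: offset=15 data="i" -> buffer=bNgi???kXIMqzzFi -> prefix_len=4
Fragment 5: offset=4 data="uNm" -> buffer=bNgiuNmkXIMqzzFi -> prefix_len=16

Answer: 4 4 4 4 16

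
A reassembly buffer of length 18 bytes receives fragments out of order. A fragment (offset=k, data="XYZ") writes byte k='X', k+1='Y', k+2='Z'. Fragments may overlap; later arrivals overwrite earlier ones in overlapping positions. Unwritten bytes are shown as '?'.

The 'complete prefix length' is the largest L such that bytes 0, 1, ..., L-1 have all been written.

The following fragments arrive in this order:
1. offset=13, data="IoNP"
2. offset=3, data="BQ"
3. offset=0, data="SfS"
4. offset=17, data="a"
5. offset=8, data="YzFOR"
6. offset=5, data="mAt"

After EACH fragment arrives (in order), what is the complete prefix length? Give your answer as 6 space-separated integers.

Answer: 0 0 5 5 5 18

Derivation:
Fragment 1: offset=13 data="IoNP" -> buffer=?????????????IoNP? -> prefix_len=0
Fragment 2: offset=3 data="BQ" -> buffer=???BQ????????IoNP? -> prefix_len=0
Fragment 3: offset=0 data="SfS" -> buffer=SfSBQ????????IoNP? -> prefix_len=5
Fragment 4: offset=17 data="a" -> buffer=SfSBQ????????IoNPa -> prefix_len=5
Fragment 5: offset=8 data="YzFOR" -> buffer=SfSBQ???YzFORIoNPa -> prefix_len=5
Fragment 6: offset=5 data="mAt" -> buffer=SfSBQmAtYzFORIoNPa -> prefix_len=18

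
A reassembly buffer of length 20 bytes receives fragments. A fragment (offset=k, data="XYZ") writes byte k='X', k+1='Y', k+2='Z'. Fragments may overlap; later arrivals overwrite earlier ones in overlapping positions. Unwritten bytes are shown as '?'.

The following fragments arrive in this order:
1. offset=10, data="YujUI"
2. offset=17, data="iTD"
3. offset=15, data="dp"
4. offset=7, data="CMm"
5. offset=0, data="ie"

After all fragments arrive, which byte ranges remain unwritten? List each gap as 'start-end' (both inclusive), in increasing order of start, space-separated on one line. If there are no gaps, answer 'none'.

Answer: 2-6

Derivation:
Fragment 1: offset=10 len=5
Fragment 2: offset=17 len=3
Fragment 3: offset=15 len=2
Fragment 4: offset=7 len=3
Fragment 5: offset=0 len=2
Gaps: 2-6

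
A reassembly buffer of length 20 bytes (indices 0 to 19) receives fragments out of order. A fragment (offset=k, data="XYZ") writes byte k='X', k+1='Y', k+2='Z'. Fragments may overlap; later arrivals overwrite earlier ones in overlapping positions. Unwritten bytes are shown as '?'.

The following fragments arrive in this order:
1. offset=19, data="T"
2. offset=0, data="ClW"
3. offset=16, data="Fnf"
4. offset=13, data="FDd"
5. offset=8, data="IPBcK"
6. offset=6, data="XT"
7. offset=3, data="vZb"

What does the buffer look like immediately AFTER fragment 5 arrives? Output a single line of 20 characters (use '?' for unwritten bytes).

Answer: ClW?????IPBcKFDdFnfT

Derivation:
Fragment 1: offset=19 data="T" -> buffer=???????????????????T
Fragment 2: offset=0 data="ClW" -> buffer=ClW????????????????T
Fragment 3: offset=16 data="Fnf" -> buffer=ClW?????????????FnfT
Fragment 4: offset=13 data="FDd" -> buffer=ClW??????????FDdFnfT
Fragment 5: offset=8 data="IPBcK" -> buffer=ClW?????IPBcKFDdFnfT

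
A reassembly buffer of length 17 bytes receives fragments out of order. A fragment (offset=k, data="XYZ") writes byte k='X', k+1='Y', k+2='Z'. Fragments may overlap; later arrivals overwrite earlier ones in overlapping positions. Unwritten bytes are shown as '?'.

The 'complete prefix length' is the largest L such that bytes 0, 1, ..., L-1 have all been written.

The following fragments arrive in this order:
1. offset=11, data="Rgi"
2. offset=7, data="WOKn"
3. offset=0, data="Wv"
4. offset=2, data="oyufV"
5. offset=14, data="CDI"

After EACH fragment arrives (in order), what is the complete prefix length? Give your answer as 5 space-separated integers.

Fragment 1: offset=11 data="Rgi" -> buffer=???????????Rgi??? -> prefix_len=0
Fragment 2: offset=7 data="WOKn" -> buffer=???????WOKnRgi??? -> prefix_len=0
Fragment 3: offset=0 data="Wv" -> buffer=Wv?????WOKnRgi??? -> prefix_len=2
Fragment 4: offset=2 data="oyufV" -> buffer=WvoyufVWOKnRgi??? -> prefix_len=14
Fragment 5: offset=14 data="CDI" -> buffer=WvoyufVWOKnRgiCDI -> prefix_len=17

Answer: 0 0 2 14 17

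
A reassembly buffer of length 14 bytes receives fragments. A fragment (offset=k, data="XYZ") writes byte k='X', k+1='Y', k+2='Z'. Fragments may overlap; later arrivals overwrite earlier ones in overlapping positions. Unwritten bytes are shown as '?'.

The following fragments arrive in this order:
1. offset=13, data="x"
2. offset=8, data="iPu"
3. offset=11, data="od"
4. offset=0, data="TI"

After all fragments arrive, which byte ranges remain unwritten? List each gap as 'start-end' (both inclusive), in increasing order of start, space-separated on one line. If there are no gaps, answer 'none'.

Answer: 2-7

Derivation:
Fragment 1: offset=13 len=1
Fragment 2: offset=8 len=3
Fragment 3: offset=11 len=2
Fragment 4: offset=0 len=2
Gaps: 2-7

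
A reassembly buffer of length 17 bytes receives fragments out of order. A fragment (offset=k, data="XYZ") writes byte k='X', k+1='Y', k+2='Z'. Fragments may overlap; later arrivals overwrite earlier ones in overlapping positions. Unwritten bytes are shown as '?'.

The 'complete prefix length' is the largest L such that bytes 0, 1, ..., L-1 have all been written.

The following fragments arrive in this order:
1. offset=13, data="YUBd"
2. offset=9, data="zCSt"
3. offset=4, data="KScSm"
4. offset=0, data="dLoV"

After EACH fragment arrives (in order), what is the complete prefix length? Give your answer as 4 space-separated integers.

Fragment 1: offset=13 data="YUBd" -> buffer=?????????????YUBd -> prefix_len=0
Fragment 2: offset=9 data="zCSt" -> buffer=?????????zCStYUBd -> prefix_len=0
Fragment 3: offset=4 data="KScSm" -> buffer=????KScSmzCStYUBd -> prefix_len=0
Fragment 4: offset=0 data="dLoV" -> buffer=dLoVKScSmzCStYUBd -> prefix_len=17

Answer: 0 0 0 17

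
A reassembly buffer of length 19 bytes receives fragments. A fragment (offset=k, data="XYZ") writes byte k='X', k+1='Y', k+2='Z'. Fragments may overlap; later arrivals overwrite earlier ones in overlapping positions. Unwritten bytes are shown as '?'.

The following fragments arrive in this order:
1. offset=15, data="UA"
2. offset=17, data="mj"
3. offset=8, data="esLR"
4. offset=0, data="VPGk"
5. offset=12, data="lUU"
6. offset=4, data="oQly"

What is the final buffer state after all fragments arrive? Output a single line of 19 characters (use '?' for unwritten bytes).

Answer: VPGkoQlyesLRlUUUAmj

Derivation:
Fragment 1: offset=15 data="UA" -> buffer=???????????????UA??
Fragment 2: offset=17 data="mj" -> buffer=???????????????UAmj
Fragment 3: offset=8 data="esLR" -> buffer=????????esLR???UAmj
Fragment 4: offset=0 data="VPGk" -> buffer=VPGk????esLR???UAmj
Fragment 5: offset=12 data="lUU" -> buffer=VPGk????esLRlUUUAmj
Fragment 6: offset=4 data="oQly" -> buffer=VPGkoQlyesLRlUUUAmj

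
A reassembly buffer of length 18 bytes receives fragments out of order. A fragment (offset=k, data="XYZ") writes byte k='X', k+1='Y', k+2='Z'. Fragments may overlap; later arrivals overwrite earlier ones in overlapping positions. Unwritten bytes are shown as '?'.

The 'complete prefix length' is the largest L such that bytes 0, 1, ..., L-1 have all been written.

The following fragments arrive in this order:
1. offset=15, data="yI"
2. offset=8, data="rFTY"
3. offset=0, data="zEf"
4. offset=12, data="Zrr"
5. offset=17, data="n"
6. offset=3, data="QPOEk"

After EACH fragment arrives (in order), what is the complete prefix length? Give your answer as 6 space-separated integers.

Fragment 1: offset=15 data="yI" -> buffer=???????????????yI? -> prefix_len=0
Fragment 2: offset=8 data="rFTY" -> buffer=????????rFTY???yI? -> prefix_len=0
Fragment 3: offset=0 data="zEf" -> buffer=zEf?????rFTY???yI? -> prefix_len=3
Fragment 4: offset=12 data="Zrr" -> buffer=zEf?????rFTYZrryI? -> prefix_len=3
Fragment 5: offset=17 data="n" -> buffer=zEf?????rFTYZrryIn -> prefix_len=3
Fragment 6: offset=3 data="QPOEk" -> buffer=zEfQPOEkrFTYZrryIn -> prefix_len=18

Answer: 0 0 3 3 3 18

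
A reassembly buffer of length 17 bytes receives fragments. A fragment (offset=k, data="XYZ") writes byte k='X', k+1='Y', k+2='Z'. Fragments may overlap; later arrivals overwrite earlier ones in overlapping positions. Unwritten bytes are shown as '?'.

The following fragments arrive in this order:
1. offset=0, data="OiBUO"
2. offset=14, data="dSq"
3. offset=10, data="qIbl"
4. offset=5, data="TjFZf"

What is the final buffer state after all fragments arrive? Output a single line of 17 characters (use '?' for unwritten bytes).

Fragment 1: offset=0 data="OiBUO" -> buffer=OiBUO????????????
Fragment 2: offset=14 data="dSq" -> buffer=OiBUO?????????dSq
Fragment 3: offset=10 data="qIbl" -> buffer=OiBUO?????qIbldSq
Fragment 4: offset=5 data="TjFZf" -> buffer=OiBUOTjFZfqIbldSq

Answer: OiBUOTjFZfqIbldSq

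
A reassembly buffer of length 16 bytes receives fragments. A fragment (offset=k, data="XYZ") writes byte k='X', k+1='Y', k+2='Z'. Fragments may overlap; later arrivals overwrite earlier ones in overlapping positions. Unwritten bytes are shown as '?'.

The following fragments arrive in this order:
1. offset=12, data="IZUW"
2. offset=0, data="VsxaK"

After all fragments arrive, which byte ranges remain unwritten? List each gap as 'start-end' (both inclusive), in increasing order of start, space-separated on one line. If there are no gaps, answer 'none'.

Answer: 5-11

Derivation:
Fragment 1: offset=12 len=4
Fragment 2: offset=0 len=5
Gaps: 5-11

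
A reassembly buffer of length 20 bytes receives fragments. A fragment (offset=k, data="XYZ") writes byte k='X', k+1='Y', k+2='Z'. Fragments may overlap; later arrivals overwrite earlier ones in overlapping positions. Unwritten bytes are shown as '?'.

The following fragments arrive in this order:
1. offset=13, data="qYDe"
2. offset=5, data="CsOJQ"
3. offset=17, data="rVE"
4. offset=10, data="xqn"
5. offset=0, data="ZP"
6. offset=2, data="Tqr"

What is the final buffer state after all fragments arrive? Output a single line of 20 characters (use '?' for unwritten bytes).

Fragment 1: offset=13 data="qYDe" -> buffer=?????????????qYDe???
Fragment 2: offset=5 data="CsOJQ" -> buffer=?????CsOJQ???qYDe???
Fragment 3: offset=17 data="rVE" -> buffer=?????CsOJQ???qYDerVE
Fragment 4: offset=10 data="xqn" -> buffer=?????CsOJQxqnqYDerVE
Fragment 5: offset=0 data="ZP" -> buffer=ZP???CsOJQxqnqYDerVE
Fragment 6: offset=2 data="Tqr" -> buffer=ZPTqrCsOJQxqnqYDerVE

Answer: ZPTqrCsOJQxqnqYDerVE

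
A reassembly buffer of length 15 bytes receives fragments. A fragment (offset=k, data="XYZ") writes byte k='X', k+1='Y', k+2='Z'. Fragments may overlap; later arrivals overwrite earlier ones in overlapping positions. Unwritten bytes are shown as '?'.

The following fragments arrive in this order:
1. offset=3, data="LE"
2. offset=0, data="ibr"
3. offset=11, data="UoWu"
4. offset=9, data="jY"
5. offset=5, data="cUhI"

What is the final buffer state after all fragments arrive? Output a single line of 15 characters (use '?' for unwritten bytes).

Answer: ibrLEcUhIjYUoWu

Derivation:
Fragment 1: offset=3 data="LE" -> buffer=???LE??????????
Fragment 2: offset=0 data="ibr" -> buffer=ibrLE??????????
Fragment 3: offset=11 data="UoWu" -> buffer=ibrLE??????UoWu
Fragment 4: offset=9 data="jY" -> buffer=ibrLE????jYUoWu
Fragment 5: offset=5 data="cUhI" -> buffer=ibrLEcUhIjYUoWu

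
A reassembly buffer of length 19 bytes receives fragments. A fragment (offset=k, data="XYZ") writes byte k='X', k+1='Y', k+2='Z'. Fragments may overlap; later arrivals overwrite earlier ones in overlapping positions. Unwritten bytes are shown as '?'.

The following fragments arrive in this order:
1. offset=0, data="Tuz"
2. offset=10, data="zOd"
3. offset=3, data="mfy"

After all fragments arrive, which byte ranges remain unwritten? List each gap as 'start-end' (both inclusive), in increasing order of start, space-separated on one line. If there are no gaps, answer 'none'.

Fragment 1: offset=0 len=3
Fragment 2: offset=10 len=3
Fragment 3: offset=3 len=3
Gaps: 6-9 13-18

Answer: 6-9 13-18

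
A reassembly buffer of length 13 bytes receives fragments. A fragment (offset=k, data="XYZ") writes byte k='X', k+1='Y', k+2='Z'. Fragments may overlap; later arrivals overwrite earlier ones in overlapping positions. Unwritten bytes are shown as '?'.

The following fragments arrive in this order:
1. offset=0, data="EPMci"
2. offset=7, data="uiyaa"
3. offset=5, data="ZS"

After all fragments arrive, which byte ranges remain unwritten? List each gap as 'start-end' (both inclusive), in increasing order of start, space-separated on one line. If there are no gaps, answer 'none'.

Fragment 1: offset=0 len=5
Fragment 2: offset=7 len=5
Fragment 3: offset=5 len=2
Gaps: 12-12

Answer: 12-12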